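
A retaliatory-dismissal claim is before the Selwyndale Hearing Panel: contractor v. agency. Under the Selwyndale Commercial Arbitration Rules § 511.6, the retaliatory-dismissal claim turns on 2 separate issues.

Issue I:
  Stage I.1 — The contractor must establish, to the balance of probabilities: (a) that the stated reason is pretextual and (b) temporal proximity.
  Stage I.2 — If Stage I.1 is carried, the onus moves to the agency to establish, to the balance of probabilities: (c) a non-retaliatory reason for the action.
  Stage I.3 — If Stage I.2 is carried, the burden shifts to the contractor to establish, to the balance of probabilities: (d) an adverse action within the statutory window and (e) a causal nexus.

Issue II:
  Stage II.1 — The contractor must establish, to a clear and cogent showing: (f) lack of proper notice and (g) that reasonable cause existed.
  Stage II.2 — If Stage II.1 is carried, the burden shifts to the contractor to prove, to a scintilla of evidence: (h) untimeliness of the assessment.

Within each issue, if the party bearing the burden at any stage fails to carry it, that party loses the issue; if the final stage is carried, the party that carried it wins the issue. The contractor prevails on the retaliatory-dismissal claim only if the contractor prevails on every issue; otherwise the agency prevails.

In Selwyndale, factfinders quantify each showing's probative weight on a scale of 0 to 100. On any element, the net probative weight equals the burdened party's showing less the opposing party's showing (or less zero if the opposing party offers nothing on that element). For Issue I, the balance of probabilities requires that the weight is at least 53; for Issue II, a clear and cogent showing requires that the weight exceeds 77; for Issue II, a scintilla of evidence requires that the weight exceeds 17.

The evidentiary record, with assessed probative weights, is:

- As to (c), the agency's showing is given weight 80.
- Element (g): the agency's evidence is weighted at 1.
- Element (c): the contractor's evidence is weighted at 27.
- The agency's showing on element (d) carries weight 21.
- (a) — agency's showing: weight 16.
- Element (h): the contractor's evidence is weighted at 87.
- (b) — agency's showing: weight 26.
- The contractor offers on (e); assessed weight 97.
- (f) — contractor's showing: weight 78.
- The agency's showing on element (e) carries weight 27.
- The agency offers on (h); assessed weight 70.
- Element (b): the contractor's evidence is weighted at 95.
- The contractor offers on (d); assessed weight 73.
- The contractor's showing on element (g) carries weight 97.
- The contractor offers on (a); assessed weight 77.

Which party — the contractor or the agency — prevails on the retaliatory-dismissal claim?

agency

— Issue I —
Stage I.1 (contractor, the balance of probabilities, weight is at least 53): (a) net 77−16=61 ≥ 53 — meets; (b) net 95−26=69 ≥ 53 — meets.
  The contractor carries Stage I.1; the agency now bears the burden.
Stage I.2 (agency, the balance of probabilities, weight is at least 53): (c) net 80−27=53 ≥ 53 — meets.
  All elements met. The burden passes to the contractor.
Stage I.3 (contractor, the balance of probabilities, weight is at least 53): (d) net 73−21=52 < 53 — fails; (e) net 97−27=70 ≥ 53 — meets.
  Not every element is met, so the contractor fails to carry Stage I.3.
So the agency prevails on this issue.
— Issue II —
Stage II.1 (contractor, a clear and cogent showing, weight exceeds 77): (f) 78 > 77 — meets; (g) net 97−1=96 > 77 — meets.
  Stage II.1 carried; the burden remains with the contractor.
Stage II.2 (contractor, a scintilla of evidence, weight exceeds 17): (h) net 87−70=17 ≤ 17 — fails.
  Stage II.2 not carried; the contractor fails its burden.
The analysis ends at Stage II.2; the agency prevails on this issue.
Per-issue: Issue I → agency; Issue II → agency. The contractor must prevail on every issue; overall, the agency prevails.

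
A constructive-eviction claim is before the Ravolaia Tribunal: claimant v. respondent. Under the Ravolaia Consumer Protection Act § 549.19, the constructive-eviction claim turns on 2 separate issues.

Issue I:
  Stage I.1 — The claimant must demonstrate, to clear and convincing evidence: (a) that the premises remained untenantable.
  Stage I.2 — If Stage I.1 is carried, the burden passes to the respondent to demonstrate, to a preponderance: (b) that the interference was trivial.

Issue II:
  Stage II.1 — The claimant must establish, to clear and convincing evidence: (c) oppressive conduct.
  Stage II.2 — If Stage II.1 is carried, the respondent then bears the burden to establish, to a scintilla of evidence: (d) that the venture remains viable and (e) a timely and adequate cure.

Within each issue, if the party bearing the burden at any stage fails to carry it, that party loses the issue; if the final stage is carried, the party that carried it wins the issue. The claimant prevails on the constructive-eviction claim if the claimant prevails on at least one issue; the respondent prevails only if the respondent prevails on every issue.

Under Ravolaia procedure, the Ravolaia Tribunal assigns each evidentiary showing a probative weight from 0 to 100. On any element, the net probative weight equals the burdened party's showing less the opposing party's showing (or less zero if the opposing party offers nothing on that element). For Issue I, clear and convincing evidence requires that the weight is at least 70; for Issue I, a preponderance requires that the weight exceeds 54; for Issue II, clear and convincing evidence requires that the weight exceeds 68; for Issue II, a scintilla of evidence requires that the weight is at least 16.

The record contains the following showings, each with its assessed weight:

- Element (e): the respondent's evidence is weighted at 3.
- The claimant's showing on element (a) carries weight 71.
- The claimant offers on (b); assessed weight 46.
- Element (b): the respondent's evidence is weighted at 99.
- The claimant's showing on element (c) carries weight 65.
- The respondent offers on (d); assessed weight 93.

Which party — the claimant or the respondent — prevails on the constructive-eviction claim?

claimant

— Issue I —
Stage I.1 (claimant, clear and convincing evidence, weight is at least 70): (a) 71 ≥ 70 — meets.
  All elements met. The burden passes to the respondent.
Stage I.2 (respondent, a preponderance, weight exceeds 54): (b) net 99−46=53 ≤ 54 — fails.
  The respondent does not carry Stage I.2.
So the claimant prevails on this issue.
— Issue II —
At Stage II.1 the claimant must meet clear and convincing evidence (weight exceeds 68): on (c) the weight is 65, ≤ 68, so (c) does not meet the standard.
  Not every element is met, so the claimant fails to carry Stage II.1.
The respondent prevails on this issue.
Per-issue: Issue I → claimant; Issue II → respondent. The claimant must prevail on at least one issue; overall, the claimant prevails.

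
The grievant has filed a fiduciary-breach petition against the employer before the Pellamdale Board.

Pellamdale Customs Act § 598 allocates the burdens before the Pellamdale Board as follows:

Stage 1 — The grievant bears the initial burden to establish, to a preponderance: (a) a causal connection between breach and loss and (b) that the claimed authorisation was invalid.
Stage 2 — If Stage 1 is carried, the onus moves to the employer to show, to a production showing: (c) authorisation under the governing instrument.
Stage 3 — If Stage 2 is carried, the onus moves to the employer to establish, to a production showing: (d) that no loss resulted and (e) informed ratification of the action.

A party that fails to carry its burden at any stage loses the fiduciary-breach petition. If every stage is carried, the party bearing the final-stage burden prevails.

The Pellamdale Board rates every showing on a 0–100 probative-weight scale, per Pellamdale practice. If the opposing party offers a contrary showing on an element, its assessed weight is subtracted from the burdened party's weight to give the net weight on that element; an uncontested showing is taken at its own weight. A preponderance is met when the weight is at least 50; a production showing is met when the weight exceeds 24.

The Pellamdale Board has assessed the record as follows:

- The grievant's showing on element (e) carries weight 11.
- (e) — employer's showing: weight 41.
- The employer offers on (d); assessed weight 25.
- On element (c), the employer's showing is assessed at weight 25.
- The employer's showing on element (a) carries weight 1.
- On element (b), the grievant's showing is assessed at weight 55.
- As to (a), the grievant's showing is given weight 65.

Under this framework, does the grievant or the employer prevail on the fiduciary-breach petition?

At Stage 1 the grievant must meet a preponderance (weight is at least 50): on (a) the weight is 65 less the opposing 1 gives net 64, which does reach 50, so (a) meets the standard; on (b) the weight is 55, which does reach 50, so (b) meets the standard.
  Stage 1 is satisfied; the onus moves to the employer.
At Stage 2 the employer must meet a production showing (weight exceeds 24): on (c) the weight is 25, > 24, so (c) meets the standard.
  Stage 2 is satisfied; the employer continues to bear the burden.
At Stage 3 the employer must meet a production showing (weight exceeds 24): on (d) the weight is 25, > 24, so (d) meets the standard; on (e) the weight is 41 less the opposing 11 gives net 30, > 24, so (e) meets the standard.
  All elements met at the final stage.
With every stage satisfied, the employer prevails.

employer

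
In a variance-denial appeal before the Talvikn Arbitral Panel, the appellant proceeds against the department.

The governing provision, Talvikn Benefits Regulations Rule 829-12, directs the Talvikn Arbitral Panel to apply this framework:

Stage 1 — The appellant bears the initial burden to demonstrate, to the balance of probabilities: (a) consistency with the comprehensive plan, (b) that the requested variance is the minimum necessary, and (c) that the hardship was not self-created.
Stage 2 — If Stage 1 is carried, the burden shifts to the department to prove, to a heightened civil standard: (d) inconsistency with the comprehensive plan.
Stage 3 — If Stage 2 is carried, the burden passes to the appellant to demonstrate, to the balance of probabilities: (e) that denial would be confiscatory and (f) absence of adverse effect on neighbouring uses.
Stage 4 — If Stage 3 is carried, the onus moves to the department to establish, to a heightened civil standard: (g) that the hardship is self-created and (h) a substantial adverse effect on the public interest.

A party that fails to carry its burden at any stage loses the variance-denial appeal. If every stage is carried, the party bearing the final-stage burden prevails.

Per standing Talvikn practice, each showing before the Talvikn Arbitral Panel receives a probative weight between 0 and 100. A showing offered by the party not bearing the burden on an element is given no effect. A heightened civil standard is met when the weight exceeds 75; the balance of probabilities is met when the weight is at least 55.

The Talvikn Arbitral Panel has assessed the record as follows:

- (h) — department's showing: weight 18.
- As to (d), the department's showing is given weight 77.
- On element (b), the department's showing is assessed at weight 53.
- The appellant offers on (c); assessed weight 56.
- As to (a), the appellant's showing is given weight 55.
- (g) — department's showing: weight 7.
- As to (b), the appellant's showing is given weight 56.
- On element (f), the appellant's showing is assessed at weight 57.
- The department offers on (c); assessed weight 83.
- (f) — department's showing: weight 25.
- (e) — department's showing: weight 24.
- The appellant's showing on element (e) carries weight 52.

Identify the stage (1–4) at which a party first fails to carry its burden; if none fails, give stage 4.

stage 3

At Stage 1 the appellant must meet the balance of probabilities (weight is at least 55): on (a) the weight is 55, which does reach 55, so (a) meets the standard; on (b) the weight is 56 (the department's 53 is given no effect), which does reach 55, so (b) meets the standard; on (c) the weight is 56 (the department's 83 is given no effect), ≥ 55, so (c) meets the standard.
  Stage 1 is satisfied; the onus moves to the department.
At Stage 2 the department must meet a heightened civil standard (weight exceeds 75): on (d) the weight is 77, > 75, so (d) meets the standard.
  The department carries Stage 2; the appellant now bears the burden.
At Stage 3 the appellant must meet the balance of probabilities (weight is at least 55): on (e) the weight is 52 (the department's 24 is given no effect), which does not reach 55, so (e) does not meet the standard; on (f) the weight is 57 (the department's 25 is given no effect), which does reach 55, so (f) meets the standard.
  Not every element is met, so the appellant fails to carry Stage 3.
So the department prevails.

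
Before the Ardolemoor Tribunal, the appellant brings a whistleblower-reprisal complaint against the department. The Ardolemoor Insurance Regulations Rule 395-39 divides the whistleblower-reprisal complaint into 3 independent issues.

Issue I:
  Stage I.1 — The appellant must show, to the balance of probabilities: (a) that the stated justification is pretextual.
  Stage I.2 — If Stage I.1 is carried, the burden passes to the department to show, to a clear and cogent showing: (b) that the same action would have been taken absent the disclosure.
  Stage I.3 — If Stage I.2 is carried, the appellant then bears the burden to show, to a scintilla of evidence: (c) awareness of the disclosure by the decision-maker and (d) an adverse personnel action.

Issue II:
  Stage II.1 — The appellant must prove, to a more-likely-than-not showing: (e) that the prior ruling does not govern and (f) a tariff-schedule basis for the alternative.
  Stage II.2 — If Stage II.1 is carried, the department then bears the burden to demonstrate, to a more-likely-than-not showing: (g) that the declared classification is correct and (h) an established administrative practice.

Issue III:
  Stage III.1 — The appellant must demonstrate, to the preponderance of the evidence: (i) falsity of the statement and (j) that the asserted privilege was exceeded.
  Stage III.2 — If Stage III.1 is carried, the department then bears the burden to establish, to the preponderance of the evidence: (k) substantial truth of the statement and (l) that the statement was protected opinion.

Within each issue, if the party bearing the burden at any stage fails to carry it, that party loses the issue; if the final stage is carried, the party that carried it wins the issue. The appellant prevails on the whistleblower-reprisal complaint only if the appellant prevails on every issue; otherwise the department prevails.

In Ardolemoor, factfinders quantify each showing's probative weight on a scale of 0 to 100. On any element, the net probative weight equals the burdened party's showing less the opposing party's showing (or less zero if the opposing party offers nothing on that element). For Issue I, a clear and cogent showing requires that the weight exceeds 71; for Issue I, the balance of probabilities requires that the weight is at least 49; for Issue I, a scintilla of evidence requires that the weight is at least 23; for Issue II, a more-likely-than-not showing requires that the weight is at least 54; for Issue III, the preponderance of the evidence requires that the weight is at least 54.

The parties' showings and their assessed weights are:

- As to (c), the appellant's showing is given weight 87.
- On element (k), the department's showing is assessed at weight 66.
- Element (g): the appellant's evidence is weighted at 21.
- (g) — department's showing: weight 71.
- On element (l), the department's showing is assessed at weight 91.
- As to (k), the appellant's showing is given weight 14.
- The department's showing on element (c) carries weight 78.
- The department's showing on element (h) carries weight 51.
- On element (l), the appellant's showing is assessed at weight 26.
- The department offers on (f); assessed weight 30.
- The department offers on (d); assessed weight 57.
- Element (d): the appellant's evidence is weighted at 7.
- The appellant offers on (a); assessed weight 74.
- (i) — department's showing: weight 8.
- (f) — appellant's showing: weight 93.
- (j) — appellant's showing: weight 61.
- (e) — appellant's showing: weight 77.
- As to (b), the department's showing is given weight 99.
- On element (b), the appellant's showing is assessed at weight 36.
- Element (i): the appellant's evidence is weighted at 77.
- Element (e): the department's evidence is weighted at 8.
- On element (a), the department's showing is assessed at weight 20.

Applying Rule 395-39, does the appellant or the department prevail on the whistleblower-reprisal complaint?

— Issue I —
Stage I.1 — burden on appellant; standard: the balance of probabilities (weight is at least 49).
    (a): 74 − 20 = 54 ≥ 49 [met]
  The appellant carries Stage I.1; the department now bears the burden.
Stage I.2 — burden on department; standard: a clear and cogent showing (weight exceeds 71).
    (b): 99 − 36 = 63 ≤ 71 [not met]
  The department does not carry Stage I.2.
So the appellant prevails on this issue.
— Issue II —
At Stage II.1 the appellant must meet a more-likely-than-not showing (weight is at least 54): on (e) the weight is 77 less the opposing 8 gives net 69, ≥ 54, so (e) meets the standard; on (f) the weight is 93 less the opposing 30 gives net 63, which does reach 54, so (f) meets the standard.
  Stage II.1 carried; the burden shifts to the department.
At Stage II.2 the department must meet a more-likely-than-not showing (weight is at least 54): on (g) the weight is 71 less the opposing 21 gives net 50, which does not reach 54, so (g) does not meet the standard; on (h) the weight is 51, < 54, so (h) does not meet the standard.
  The department does not carry Stage II.2.
The appellant prevails on this issue.
— Issue III —
Stage III.1 (appellant, the preponderance of the evidence, weight is at least 54): (i) net 77−8=69 ≥ 54 — meets; (j) 61 ≥ 54 — meets.
  Stage III.1 carried; the burden shifts to the department.
Stage III.2 (department, the preponderance of the evidence, weight is at least 54): (k) net 66−14=52 < 54 — fails; (l) net 91−26=65 ≥ 54 — meets.
  Stage III.2 not carried; the department fails its burden.
So the appellant prevails on this issue.
Per-issue: Issue I → appellant; Issue II → appellant; Issue III → appellant. The appellant must prevail on every issue; overall, the appellant prevails.

appellant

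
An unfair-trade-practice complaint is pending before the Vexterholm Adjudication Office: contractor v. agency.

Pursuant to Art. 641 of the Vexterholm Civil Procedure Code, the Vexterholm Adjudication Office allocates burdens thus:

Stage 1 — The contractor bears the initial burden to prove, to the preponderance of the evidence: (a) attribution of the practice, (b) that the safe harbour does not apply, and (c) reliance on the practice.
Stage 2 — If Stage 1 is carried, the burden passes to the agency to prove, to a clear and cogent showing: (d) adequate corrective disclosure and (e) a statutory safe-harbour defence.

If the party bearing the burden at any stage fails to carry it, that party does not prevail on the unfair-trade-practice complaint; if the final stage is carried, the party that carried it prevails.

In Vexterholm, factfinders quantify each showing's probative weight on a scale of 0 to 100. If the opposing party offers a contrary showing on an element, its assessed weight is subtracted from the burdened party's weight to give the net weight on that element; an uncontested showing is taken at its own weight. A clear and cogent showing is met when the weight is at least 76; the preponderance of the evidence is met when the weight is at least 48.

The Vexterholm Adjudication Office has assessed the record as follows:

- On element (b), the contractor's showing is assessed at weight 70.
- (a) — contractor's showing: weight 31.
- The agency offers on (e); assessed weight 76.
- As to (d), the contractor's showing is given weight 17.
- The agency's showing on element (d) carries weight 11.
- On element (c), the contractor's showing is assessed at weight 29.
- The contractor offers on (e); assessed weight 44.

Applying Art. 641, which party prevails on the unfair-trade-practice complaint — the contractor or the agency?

agency

Stage 1 (contractor, the preponderance of the evidence, weight is at least 48): (a) 31 < 48 — fails; (b) 70 ≥ 48 — meets; (c) 29 < 48 — fails.
  Not every element is met, so the contractor fails to carry Stage 1.
The analysis ends at Stage 1; the agency prevails.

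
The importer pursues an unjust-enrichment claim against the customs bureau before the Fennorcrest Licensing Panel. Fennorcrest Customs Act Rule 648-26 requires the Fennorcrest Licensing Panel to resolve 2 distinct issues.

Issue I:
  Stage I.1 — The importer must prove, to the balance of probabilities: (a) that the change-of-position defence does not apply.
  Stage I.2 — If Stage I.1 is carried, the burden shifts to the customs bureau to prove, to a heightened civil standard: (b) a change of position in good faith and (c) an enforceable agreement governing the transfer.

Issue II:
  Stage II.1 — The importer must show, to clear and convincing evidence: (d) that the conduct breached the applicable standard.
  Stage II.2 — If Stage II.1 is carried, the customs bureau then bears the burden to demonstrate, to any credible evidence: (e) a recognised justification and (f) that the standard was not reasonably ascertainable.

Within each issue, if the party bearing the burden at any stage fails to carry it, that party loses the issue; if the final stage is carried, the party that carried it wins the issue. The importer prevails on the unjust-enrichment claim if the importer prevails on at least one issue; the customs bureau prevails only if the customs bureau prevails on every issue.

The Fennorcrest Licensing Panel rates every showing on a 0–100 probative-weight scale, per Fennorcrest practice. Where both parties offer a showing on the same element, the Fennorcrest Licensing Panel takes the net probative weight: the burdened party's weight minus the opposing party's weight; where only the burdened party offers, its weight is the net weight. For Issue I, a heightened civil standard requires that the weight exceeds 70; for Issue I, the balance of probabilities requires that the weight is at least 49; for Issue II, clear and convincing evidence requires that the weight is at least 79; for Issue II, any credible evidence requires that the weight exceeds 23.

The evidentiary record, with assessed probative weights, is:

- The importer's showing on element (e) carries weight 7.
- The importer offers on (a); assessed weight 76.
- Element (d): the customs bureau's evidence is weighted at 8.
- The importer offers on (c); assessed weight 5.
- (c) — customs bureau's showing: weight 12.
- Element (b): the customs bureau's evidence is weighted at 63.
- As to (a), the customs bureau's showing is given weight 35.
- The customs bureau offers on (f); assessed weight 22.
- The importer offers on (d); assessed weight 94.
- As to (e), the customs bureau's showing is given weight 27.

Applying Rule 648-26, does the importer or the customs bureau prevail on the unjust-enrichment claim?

importer

— Issue I —
At Stage I.1 the importer must meet the balance of probabilities (weight is at least 49): on (a) the weight is 76 less the opposing 35 gives net 41, which does not reach 49, so (a) does not meet the standard.
  Stage I.1 not carried; the importer fails its burden.
The analysis ends at Stage I.1; the customs bureau prevails on this issue.
— Issue II —
At Stage II.1 the importer must meet clear and convincing evidence (weight is at least 79): on (d) the weight is 94 less the opposing 8 gives net 86, which does reach 79, so (d) meets the standard.
  The importer carries Stage II.1; the customs bureau now bears the burden.
At Stage II.2 the customs bureau must meet any credible evidence (weight exceeds 23): on (e) the weight is 27 less the opposing 7 gives net 20, ≤ 23, so (e) does not meet the standard; on (f) the weight is 22, ≤ 23, so (f) does not meet the standard.
  Not every element is met, so the customs bureau fails to carry Stage II.2.
The analysis ends at Stage II.2; the importer prevails on this issue.
Per-issue: Issue I → customs bureau; Issue II → importer. The importer must prevail on at least one issue; overall, the importer prevails.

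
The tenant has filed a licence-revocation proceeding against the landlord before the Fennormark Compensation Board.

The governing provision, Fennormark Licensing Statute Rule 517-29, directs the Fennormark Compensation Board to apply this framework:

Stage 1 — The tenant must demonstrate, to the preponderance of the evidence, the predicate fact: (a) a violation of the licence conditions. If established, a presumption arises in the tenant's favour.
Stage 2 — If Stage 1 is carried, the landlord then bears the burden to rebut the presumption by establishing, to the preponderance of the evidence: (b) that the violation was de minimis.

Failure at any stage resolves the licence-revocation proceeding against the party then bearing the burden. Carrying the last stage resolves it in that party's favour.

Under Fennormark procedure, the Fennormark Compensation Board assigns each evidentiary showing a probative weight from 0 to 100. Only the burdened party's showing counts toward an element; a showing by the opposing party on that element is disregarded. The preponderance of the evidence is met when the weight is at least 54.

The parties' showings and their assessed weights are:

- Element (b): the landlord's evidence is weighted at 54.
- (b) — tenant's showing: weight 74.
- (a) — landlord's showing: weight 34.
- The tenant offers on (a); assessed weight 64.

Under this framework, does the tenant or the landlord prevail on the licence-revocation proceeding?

Stage 1 — burden on tenant; standard: the preponderance of the evidence (weight is at least 54).
    (a): 64 (landlord's 34 disregarded) ≥ 54 [met]
  All elements met. The burden passes to the landlord.
Stage 2 — burden on landlord; standard: the preponderance of the evidence (weight is at least 54).
    (b): 54 (tenant's 74 disregarded) ≥ 54 [met]
  Stage 2 carried; the final stage is satisfied.
With every stage satisfied, the landlord prevails.

landlord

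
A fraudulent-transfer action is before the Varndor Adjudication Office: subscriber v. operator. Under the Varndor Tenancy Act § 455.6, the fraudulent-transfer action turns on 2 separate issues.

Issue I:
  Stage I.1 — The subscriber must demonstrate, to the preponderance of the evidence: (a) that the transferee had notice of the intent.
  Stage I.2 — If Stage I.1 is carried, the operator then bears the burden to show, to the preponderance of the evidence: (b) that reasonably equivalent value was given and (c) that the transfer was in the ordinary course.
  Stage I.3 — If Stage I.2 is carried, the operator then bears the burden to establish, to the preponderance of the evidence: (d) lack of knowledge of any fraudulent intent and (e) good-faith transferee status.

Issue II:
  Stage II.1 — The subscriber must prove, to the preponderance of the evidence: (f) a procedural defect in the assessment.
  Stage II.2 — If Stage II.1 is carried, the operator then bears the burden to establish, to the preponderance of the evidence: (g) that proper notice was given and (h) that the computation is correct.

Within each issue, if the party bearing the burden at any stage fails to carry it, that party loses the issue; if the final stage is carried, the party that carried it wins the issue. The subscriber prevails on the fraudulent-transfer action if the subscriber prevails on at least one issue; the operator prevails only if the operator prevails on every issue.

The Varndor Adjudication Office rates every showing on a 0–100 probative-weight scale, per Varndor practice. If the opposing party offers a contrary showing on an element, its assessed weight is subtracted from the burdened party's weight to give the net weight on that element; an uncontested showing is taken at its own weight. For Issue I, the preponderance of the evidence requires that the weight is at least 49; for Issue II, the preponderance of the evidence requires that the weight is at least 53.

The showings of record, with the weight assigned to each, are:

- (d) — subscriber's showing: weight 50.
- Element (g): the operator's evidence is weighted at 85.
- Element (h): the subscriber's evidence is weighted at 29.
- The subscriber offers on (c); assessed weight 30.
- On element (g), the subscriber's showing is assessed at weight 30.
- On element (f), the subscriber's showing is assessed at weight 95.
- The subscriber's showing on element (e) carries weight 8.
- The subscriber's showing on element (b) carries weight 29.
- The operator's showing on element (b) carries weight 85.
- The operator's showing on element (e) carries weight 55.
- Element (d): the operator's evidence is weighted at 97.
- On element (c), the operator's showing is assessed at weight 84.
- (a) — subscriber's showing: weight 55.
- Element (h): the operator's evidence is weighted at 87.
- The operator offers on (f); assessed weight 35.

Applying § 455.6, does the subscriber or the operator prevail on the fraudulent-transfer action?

— Issue I —
At Stage I.1 the subscriber must meet the preponderance of the evidence (weight is at least 49): on (a) the weight is 55, which does reach 49, so (a) meets the standard.
  Stage I.1 carried; the burden shifts to the operator.
At Stage I.2 the operator must meet the preponderance of the evidence (weight is at least 49): on (b) the weight is 85 less the opposing 29 gives net 56, ≥ 49, so (b) meets the standard; on (c) the weight is 84 less the opposing 30 gives net 54, which does reach 49, so (c) meets the standard.
  Stage I.2 carried; the burden remains with the operator.
At Stage I.3 the operator must meet the preponderance of the evidence (weight is at least 49): on (d) the weight is 97 less the opposing 50 gives net 47, < 49, so (d) does not meet the standard; on (e) the weight is 55 less the opposing 8 gives net 47, < 49, so (e) does not meet the standard.
  Not every element is met, so the operator fails to carry Stage I.3.
The analysis ends at Stage I.3; the subscriber prevails on this issue.
— Issue II —
At Stage II.1 the subscriber must meet the preponderance of the evidence (weight is at least 53): on (f) the weight is 95 less the opposing 35 gives net 60, which does reach 53, so (f) meets the standard.
  All elements met. The burden passes to the operator.
At Stage II.2 the operator must meet the preponderance of the evidence (weight is at least 53): on (g) the weight is 85 less the opposing 30 gives net 55, ≥ 53, so (g) meets the standard; on (h) the weight is 87 less the opposing 29 gives net 58, ≥ 53, so (h) meets the standard.
  All elements met at the final stage.
With every stage satisfied, the operator prevails on this issue.
Per-issue: Issue I → subscriber; Issue II → operator. The subscriber must prevail on at least one issue; overall, the subscriber prevails.

subscriber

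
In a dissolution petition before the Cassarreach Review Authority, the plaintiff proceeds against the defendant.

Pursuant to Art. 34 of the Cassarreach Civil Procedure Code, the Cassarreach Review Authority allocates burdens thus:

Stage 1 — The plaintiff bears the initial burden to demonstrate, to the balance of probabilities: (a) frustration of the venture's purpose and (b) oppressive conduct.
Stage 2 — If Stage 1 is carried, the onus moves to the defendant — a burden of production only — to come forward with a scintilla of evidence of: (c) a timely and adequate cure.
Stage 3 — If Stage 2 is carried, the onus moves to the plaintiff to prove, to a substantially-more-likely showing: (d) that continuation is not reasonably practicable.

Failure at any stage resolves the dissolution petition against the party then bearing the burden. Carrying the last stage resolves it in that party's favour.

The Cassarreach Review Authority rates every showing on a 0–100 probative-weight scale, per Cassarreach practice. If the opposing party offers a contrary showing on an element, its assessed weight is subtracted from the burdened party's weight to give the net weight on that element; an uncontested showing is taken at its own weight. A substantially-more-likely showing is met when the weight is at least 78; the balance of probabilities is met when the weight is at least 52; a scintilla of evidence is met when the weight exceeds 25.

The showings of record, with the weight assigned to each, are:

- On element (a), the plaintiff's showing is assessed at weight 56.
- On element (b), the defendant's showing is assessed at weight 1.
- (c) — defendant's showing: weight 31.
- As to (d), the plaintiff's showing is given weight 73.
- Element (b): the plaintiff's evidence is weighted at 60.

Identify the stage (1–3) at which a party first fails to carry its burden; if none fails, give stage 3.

At Stage 1 the plaintiff must meet the balance of probabilities (weight is at least 52): on (a) the weight is 56, ≥ 52, so (a) meets the standard; on (b) the weight is 60 less the opposing 1 gives net 59, which does reach 52, so (b) meets the standard.
  The plaintiff carries Stage 1; the defendant now bears the burden.
At Stage 2 the defendant must meet a scintilla of evidence (weight exceeds 25): on (c) the weight is 31, > 25, so (c) meets the standard.
  The defendant carries Stage 2; the plaintiff now bears the burden.
At Stage 3 the plaintiff must meet a substantially-more-likely showing (weight is at least 78): on (d) the weight is 73, which does not reach 78, so (d) does not meet the standard.
  The plaintiff does not carry Stage 3.
The analysis ends at Stage 3; the defendant prevails.

stage 3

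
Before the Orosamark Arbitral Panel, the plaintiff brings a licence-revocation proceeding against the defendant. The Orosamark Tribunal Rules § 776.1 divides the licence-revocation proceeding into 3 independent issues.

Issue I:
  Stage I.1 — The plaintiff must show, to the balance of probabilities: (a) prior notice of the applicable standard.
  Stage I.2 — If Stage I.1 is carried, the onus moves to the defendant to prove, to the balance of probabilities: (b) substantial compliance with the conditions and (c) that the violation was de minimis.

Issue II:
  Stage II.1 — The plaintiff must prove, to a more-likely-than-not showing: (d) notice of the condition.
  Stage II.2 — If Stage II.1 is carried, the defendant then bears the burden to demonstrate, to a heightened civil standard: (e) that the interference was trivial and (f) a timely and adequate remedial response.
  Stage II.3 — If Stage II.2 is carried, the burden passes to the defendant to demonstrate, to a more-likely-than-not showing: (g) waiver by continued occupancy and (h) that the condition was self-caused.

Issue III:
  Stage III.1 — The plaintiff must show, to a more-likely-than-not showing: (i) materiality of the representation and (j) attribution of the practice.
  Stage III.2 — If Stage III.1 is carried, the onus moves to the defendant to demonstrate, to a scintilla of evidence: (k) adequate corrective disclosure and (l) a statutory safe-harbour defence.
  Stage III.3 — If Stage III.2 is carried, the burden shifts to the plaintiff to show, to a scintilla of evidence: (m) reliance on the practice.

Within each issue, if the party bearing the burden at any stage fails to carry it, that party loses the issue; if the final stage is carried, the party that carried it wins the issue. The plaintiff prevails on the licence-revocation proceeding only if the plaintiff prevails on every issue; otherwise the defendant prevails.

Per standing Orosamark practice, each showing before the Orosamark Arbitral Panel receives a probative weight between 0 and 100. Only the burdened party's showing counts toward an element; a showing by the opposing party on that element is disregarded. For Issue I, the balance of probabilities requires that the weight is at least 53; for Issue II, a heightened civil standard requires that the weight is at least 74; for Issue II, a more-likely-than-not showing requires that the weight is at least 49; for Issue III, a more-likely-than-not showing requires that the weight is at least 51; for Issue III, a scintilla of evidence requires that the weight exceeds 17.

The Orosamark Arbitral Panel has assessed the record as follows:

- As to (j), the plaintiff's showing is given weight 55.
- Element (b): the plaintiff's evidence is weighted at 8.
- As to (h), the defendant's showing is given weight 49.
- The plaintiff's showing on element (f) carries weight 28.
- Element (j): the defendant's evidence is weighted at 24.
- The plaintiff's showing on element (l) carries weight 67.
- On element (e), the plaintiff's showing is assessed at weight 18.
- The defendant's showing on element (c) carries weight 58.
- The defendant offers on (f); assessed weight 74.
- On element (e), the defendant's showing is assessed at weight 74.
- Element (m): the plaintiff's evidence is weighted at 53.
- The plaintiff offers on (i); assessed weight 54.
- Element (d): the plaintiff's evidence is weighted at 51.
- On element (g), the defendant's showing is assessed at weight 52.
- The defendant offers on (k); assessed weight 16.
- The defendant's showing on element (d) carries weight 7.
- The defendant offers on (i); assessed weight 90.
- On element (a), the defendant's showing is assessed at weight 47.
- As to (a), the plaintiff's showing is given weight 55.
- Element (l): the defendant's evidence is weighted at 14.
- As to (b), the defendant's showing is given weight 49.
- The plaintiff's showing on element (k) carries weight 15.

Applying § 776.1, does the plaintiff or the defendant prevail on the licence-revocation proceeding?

defendant

— Issue I —
At Stage I.1 the plaintiff must meet the balance of probabilities (weight is at least 53): on (a) the weight is 55 (the defendant's 47 is given no effect), ≥ 53, so (a) meets the standard.
  Stage I.1 is satisfied; the onus moves to the defendant.
At Stage I.2 the defendant must meet the balance of probabilities (weight is at least 53): on (b) the weight is 49 (the plaintiff's 8 is given no effect), < 53, so (b) does not meet the standard; on (c) the weight is 58, which does reach 53, so (c) meets the standard.
  The defendant does not carry Stage I.2.
The analysis ends at Stage I.2; the plaintiff prevails on this issue.
— Issue II —
At Stage II.1 the plaintiff must meet a more-likely-than-not showing (weight is at least 49): on (d) the weight is 51 (the defendant's 7 is given no effect), ≥ 49, so (d) meets the standard.
  Stage II.1 carried; the burden shifts to the defendant.
At Stage II.2 the defendant must meet a heightened civil standard (weight is at least 74): on (e) the weight is 74 (the plaintiff's 18 is given no effect), ≥ 74, so (e) meets the standard; on (f) the weight is 74 (the plaintiff's 28 is given no effect), which does reach 74, so (f) meets the standard.
  Stage II.2 carried; the burden remains with the defendant.
At Stage II.3 the defendant must meet a more-likely-than-not showing (weight is at least 49): on (g) the weight is 52, which does reach 49, so (g) meets the standard; on (h) the weight is 49, which does reach 49, so (h) meets the standard.
  Stage II.3 carried; the final stage is satisfied.
All stages carried — the defendant prevails on this issue.
— Issue III —
Stage III.1 — burden on plaintiff; standard: a more-likely-than-not showing (weight is at least 51).
    (i): 54 (defendant's 90 disregarded) ≥ 51 [met]
    (j): 55 (defendant's 24 disregarded) ≥ 51 [met]
  Stage III.1 is satisfied; the onus moves to the defendant.
Stage III.2 — burden on defendant; standard: a scintilla of evidence (weight exceeds 17).
    (k): 16 (plaintiff's 15 disregarded) ≤ 17 [not met]
    (l): 14 (plaintiff's 67 disregarded) ≤ 17 [not met]
  Not every element is met, so the defendant fails to carry Stage III.2.
The plaintiff prevails on this issue.
Per-issue: Issue I → plaintiff; Issue II → defendant; Issue III → plaintiff. The plaintiff must prevail on every issue; overall, the defendant prevails.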